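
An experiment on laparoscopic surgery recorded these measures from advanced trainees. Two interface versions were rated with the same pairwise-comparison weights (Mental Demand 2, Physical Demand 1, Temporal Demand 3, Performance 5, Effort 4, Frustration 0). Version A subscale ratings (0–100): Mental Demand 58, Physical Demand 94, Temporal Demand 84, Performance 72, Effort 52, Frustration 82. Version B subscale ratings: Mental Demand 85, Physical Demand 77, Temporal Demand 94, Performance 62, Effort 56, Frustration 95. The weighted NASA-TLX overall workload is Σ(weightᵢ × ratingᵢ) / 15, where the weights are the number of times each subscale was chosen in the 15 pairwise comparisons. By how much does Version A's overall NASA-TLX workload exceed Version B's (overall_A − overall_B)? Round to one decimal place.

Version A weighted sum = 2·58 + 1·94 + 3·84 + 5·72 + 4·52 + 0·82 = 116 + 94 + 252 + 360 + 208 + 0 = 1030; overall_A = 1030/15 = 68.6667.
Version B weighted sum = 2·85 + 1·77 + 3·94 + 5·62 + 4·56 + 0·95 = 170 + 77 + 282 + 310 + 224 + 0 = 1063; overall_B = 1063/15 = 70.8667.
Difference = 68.6667 − 70.8667 = -2.2000 ≈ -2.2.

-2.2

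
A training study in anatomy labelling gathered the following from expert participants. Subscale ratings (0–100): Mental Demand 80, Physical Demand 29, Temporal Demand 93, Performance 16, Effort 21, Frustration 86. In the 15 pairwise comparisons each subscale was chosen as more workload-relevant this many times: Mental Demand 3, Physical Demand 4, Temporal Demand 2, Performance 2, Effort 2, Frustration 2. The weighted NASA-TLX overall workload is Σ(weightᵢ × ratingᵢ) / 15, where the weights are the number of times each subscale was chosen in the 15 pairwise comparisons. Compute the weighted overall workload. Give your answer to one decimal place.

52.5

The tallies are the weights (they sum to 15).
Weighted sum = 3·80 + 4·29 + 2·93 + 2·16 + 2·21 + 2·86
            = 240 + 116 + 186 + 32 + 42 + 172 = 788.
Overall workload = 788 / 15 = 52.5333 ≈ 52.5.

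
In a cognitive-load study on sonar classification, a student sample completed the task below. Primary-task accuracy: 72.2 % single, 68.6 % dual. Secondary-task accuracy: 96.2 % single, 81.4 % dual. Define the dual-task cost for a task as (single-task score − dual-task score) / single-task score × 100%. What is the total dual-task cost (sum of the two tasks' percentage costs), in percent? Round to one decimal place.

Primary cost = (72.2 − 68.6) / 72.2 × 100% = 4.9861%.
Secondary cost = (96.2 − 81.4) / 96.2 × 100% = 15.3846%.
Total = 4.9861% + 15.3846% = 20.3707% ≈ 20.4%.

20.4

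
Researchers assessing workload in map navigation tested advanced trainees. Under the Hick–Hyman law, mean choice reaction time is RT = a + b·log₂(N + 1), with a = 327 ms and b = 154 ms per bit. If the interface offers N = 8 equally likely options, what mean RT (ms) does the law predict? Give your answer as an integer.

815

log₂(8 + 1) = log₂(9) = 3.1699.
RT = 327 + 154 × 3.1699 = 327 + 488.1646 = 815.1646 ms.
≈ 815 ms.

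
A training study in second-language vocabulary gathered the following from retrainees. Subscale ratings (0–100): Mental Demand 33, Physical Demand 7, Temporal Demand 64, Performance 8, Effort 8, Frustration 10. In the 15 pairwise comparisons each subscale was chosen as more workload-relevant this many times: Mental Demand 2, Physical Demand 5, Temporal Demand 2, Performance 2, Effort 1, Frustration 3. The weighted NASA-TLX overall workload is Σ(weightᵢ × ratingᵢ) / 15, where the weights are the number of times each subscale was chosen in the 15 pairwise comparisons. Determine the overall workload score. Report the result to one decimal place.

18.9

The tallies are the weights (they sum to 15).
Weighted sum = 2·33 + 5·7 + 2·64 + 2·8 + 1·8 + 3·10
            = 66 + 35 + 128 + 16 + 8 + 30 = 283.
Overall workload = 283 / 15 = 18.8667 ≈ 18.9.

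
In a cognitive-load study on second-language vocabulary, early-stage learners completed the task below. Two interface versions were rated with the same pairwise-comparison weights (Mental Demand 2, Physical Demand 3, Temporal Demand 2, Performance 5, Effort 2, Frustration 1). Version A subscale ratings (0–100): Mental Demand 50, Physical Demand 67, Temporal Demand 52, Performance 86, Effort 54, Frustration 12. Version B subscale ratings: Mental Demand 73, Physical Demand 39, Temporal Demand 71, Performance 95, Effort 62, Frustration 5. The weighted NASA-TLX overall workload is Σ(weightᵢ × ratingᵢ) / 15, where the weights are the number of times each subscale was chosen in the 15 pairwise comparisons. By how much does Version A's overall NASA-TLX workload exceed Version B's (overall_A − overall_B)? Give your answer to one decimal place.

Version A weighted sum = 2·50 + 3·67 + 2·52 + 5·86 + 2·54 + 1·12 = 100 + 201 + 104 + 430 + 108 + 12 = 955; overall_A = 955/15 = 63.6667.
Version B weighted sum = 2·73 + 3·39 + 2·71 + 5·95 + 2·62 + 1·5 = 146 + 117 + 142 + 475 + 124 + 5 = 1009; overall_B = 1009/15 = 67.2667.
Difference = 63.6667 − 67.2667 = -3.6000 ≈ -3.6.

-3.6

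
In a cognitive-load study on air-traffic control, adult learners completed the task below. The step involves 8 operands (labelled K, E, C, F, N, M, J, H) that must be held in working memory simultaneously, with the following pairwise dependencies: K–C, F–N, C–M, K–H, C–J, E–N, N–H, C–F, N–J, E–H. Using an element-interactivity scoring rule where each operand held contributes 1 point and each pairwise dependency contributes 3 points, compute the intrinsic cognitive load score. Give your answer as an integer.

38

Count of operands held simultaneously: 8.
Count of pairwise dependencies listed: 10.
Element contribution: 8 × 1 = 8.
Interaction contribution: 10 × 3 = 30.
Intrinsic load = 8 + 30 = 38.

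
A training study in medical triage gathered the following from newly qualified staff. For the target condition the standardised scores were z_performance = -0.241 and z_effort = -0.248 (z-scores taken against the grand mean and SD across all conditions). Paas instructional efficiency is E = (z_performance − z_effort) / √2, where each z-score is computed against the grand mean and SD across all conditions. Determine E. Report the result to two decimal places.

0.00

z_P − z_E = -0.241 − (-0.248) = 0.0070.
E = 0.0070 / √2 = 0.0070 / 1.41421 = 0.0049 ≈ 0.00.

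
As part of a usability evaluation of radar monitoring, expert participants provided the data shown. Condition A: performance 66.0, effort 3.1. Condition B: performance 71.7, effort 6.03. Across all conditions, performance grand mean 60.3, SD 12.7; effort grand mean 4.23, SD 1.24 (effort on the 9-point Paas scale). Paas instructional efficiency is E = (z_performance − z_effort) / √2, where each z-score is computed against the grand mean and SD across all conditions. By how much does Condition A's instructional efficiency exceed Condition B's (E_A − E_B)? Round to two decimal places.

Condition A: z_P = (66.0 − 60.3)/12.7 = 0.4488; z_E = (3.1 − 4.23)/1.24 = -0.9113; E_A = (0.4488 − (-0.9113))/√2 = 0.9617.
Condition B: z_P = (71.7 − 60.3)/12.7 = 0.8976; z_E = (6.03 − 4.23)/1.24 = 1.4516; E_B = (0.8976 − 1.4516)/√2 = -0.3917.
E_A − E_B = 0.9617 − (-0.3917) = 1.3534 ≈ 1.35.

1.35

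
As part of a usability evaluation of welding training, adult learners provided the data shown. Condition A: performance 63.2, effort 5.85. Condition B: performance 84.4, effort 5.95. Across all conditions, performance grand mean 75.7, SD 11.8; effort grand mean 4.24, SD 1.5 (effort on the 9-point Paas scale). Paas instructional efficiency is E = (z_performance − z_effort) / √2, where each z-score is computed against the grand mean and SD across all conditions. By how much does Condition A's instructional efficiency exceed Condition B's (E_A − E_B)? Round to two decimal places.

Condition A: z_P = (63.2 − 75.7)/11.8 = -1.0593; z_E = (5.85 − 4.24)/1.5 = 1.0733; E_A = (-1.0593 − 1.0733)/√2 = -1.5080.
Condition B: z_P = (84.4 − 75.7)/11.8 = 0.7373; z_E = (5.95 − 4.24)/1.5 = 1.1400; E_B = (0.7373 − 1.1400)/√2 = -0.2848.
E_A − E_B = -1.5080 − (-0.2848) = -1.2232 ≈ -1.22.

-1.22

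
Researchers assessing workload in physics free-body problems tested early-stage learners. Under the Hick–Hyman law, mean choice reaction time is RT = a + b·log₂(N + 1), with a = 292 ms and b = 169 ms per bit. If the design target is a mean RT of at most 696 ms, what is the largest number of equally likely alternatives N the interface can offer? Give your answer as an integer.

4

Set 292 + 169·log₂(N + 1) ≤ 696.
log₂(N + 1) ≤ (696 − 292) / 169 = 2.3905.
N + 1 ≤ 2^2.3905 = 5.2434.
N ≤ 4.2434, so the largest integer N is 4.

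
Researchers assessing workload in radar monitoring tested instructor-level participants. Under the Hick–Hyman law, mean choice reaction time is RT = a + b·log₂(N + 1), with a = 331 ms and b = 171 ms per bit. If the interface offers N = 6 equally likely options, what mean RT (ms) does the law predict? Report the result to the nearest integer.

log₂(6 + 1) = log₂(7) = 2.8074.
RT = 331 + 171 × 2.8074 = 331 + 480.0654 = 811.0654 ms.
≈ 811 ms.

811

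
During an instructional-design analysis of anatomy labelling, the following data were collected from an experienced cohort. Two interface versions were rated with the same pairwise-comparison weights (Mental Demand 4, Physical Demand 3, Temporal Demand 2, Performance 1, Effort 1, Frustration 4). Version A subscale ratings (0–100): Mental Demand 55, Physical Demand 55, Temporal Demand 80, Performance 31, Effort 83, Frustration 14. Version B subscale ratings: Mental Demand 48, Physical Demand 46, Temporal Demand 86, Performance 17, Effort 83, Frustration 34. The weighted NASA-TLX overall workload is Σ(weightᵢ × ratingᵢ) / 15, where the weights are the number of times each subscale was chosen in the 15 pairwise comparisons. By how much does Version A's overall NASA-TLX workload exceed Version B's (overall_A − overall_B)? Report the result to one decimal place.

Version A weighted sum = 4·55 + 3·55 + 2·80 + 1·31 + 1·83 + 4·14 = 220 + 165 + 160 + 31 + 83 + 56 = 715; overall_A = 715/15 = 47.6667.
Version B weighted sum = 4·48 + 3·46 + 2·86 + 1·17 + 1·83 + 4·34 = 192 + 138 + 172 + 17 + 83 + 136 = 738; overall_B = 738/15 = 49.2000.
Difference = 47.6667 − 49.2000 = -1.5333 ≈ -1.5.

-1.5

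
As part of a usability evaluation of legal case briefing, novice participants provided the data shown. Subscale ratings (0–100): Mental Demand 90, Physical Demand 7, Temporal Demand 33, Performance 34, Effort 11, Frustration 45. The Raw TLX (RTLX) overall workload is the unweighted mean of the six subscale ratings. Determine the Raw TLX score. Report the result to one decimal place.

36.7

Sum of ratings = 90 + 7 + 33 + 34 + 11 + 45 = 220.
RTLX = 220 / 6 = 36.6667 ≈ 36.7.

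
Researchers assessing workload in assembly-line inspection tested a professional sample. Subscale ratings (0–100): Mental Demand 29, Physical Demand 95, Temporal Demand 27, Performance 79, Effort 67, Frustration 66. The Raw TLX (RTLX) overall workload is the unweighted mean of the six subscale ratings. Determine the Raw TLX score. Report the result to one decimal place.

60.5

Sum of ratings = 29 + 95 + 27 + 79 + 67 + 66 = 363.
RTLX = 363 / 6 = 60.5000 ≈ 60.5.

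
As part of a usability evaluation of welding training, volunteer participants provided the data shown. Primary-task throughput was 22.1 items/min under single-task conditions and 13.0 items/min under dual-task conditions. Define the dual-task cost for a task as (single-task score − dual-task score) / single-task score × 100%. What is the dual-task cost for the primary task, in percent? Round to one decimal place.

41.2

Cost = (22.1 − 13.0) / 22.1 × 100%
     = 9.1000 / 22.1 × 100% = 41.1765%.
≈ 41.2%.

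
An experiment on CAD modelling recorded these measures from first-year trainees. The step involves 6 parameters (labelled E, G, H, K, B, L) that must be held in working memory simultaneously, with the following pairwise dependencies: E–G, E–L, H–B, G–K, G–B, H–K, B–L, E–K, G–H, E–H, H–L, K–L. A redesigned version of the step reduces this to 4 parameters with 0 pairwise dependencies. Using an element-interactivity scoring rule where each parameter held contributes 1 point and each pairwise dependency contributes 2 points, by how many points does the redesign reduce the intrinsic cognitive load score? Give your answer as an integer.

26

Original: 6 × 1 + 12 × 2 = 6 + 24 = 30.
Redesigned: 4 × 1 + 0 × 2 = 4 + 0 = 4.
Reduction = 30 − 4 = 26.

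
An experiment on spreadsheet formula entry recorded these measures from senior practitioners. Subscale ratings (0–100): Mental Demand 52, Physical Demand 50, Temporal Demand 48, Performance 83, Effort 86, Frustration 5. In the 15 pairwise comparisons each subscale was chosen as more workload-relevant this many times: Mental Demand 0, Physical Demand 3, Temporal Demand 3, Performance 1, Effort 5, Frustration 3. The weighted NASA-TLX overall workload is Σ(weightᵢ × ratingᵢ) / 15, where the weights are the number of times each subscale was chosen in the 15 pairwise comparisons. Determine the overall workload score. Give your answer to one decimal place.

54.8

The tallies are the weights (they sum to 15).
Weighted sum = 0·52 + 3·50 + 3·48 + 1·83 + 5·86 + 3·5
            = 0 + 150 + 144 + 83 + 430 + 15 = 822.
Overall workload = 822 / 15 = 54.8000 ≈ 54.8.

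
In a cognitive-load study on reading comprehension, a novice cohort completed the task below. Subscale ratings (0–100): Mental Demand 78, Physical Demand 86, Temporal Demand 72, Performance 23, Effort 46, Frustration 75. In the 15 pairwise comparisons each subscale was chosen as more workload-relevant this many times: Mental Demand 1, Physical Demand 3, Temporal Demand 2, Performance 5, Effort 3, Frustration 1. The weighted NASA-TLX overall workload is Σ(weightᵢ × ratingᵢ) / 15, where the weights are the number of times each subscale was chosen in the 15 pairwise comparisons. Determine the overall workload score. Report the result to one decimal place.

The tallies are the weights (they sum to 15).
Weighted sum = 1·78 + 3·86 + 2·72 + 5·23 + 3·46 + 1·75
            = 78 + 258 + 144 + 115 + 138 + 75 = 808.
Overall workload = 808 / 15 = 53.8667 ≈ 53.9.

53.9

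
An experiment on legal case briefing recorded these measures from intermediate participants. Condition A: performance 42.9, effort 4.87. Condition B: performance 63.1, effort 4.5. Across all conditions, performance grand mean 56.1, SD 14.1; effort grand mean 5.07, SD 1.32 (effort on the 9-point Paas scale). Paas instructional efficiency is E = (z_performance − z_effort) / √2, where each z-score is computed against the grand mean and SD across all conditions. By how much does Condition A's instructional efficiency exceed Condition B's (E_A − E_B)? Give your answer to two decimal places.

Condition A: z_P = (42.9 − 56.1)/14.1 = -0.9362; z_E = (4.87 − 5.07)/1.32 = -0.1515; E_A = (-0.9362 − (-0.1515))/√2 = -0.5549.
Condition B: z_P = (63.1 − 56.1)/14.1 = 0.4965; z_E = (4.5 − 5.07)/1.32 = -0.4318; E_B = (0.4965 − (-0.4318))/√2 = 0.6564.
E_A − E_B = -0.5549 − 0.6564 = -1.2113 ≈ -1.21.

-1.21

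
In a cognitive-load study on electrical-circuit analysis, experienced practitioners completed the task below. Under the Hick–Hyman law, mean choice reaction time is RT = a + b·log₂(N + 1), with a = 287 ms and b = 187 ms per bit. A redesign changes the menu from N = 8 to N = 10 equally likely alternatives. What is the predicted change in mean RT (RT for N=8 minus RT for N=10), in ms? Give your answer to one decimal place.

-54.1

RT(8) = 287 + 187·log₂(9) = 287 + 187·3.1699 = 879.7713 ms.
RT(10) = 287 + 187·log₂(11) = 287 + 187·3.4594 = 933.9078 ms.
Difference = 879.7713 − 933.9078 = -54.1365 ≈ -54.1 ms.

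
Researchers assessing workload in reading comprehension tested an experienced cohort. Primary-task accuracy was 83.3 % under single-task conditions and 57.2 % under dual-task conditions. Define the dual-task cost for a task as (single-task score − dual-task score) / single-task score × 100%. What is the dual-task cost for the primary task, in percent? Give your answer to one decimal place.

31.3

Cost = (83.3 − 57.2) / 83.3 × 100%
     = 26.1000 / 83.3 × 100% = 31.3325%.
≈ 31.3%.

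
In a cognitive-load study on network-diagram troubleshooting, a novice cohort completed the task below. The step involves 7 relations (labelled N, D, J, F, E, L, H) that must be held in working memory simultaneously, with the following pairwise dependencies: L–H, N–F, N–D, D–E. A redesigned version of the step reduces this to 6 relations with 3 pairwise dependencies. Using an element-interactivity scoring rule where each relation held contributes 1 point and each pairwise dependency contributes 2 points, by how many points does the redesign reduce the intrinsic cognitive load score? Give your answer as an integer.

Original: 7 × 1 + 4 × 2 = 7 + 8 = 15.
Redesigned: 6 × 1 + 3 × 2 = 6 + 6 = 12.
Reduction = 15 − 12 = 3.

3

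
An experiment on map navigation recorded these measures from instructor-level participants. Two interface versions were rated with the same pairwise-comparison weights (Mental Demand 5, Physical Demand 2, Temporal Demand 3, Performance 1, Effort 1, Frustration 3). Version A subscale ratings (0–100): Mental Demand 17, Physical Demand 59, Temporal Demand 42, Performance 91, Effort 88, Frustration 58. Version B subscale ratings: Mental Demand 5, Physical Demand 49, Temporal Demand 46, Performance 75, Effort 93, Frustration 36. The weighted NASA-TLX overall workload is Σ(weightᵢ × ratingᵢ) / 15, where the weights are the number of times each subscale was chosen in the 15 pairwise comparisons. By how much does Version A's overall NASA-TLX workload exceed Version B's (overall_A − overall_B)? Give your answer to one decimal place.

9.7

Version A weighted sum = 5·17 + 2·59 + 3·42 + 1·91 + 1·88 + 3·58 = 85 + 118 + 126 + 91 + 88 + 174 = 682; overall_A = 682/15 = 45.4667.
Version B weighted sum = 5·5 + 2·49 + 3·46 + 1·75 + 1·93 + 3·36 = 25 + 98 + 138 + 75 + 93 + 108 = 537; overall_B = 537/15 = 35.8000.
Difference = 45.4667 − 35.8000 = 9.6667 ≈ 9.7.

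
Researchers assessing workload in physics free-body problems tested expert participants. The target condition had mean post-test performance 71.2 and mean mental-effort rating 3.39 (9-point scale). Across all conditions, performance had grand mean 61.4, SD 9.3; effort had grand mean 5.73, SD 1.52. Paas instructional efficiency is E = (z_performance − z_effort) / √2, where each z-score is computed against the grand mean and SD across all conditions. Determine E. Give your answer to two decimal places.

1.83

z_performance = (71.2 − 61.4) / 9.3 = 9.8000 / 9.3 = 1.0538.
z_effort = (3.39 − 5.73) / 1.52 = -2.3400 / 1.52 = -1.5395.
z_P − z_E = 1.0538 − (-1.5395) = 2.5933.
E = 2.5933 / √2 = 2.5933 / 1.41421 = 1.8337 ≈ 1.83.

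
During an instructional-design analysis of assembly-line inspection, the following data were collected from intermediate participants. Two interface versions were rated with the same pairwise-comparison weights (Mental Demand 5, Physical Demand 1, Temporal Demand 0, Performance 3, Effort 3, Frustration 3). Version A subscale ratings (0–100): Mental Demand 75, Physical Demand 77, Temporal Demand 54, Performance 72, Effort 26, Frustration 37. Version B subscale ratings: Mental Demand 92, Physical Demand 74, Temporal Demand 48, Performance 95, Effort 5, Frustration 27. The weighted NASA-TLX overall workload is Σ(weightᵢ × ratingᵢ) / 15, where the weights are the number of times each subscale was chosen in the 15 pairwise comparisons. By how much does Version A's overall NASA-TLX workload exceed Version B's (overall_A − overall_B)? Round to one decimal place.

-3.9

Version A weighted sum = 5·75 + 1·77 + 0·54 + 3·72 + 3·26 + 3·37 = 375 + 77 + 0 + 216 + 78 + 111 = 857; overall_A = 857/15 = 57.1333.
Version B weighted sum = 5·92 + 1·74 + 0·48 + 3·95 + 3·5 + 3·27 = 460 + 74 + 0 + 285 + 15 + 81 = 915; overall_B = 915/15 = 61.0000.
Difference = 57.1333 − 61.0000 = -3.8667 ≈ -3.9.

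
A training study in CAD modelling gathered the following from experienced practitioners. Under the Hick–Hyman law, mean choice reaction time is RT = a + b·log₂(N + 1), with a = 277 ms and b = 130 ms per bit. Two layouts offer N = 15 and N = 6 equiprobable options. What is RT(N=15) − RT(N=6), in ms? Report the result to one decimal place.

155.0

RT(15) = 277 + 130·log₂(16) = 277 + 130·4.0000 = 797.0000 ms.
RT(6) = 277 + 130·log₂(7) = 277 + 130·2.8074 = 641.9620 ms.
Difference = 797.0000 − 641.9620 = 155.0380 ≈ 155.0 ms.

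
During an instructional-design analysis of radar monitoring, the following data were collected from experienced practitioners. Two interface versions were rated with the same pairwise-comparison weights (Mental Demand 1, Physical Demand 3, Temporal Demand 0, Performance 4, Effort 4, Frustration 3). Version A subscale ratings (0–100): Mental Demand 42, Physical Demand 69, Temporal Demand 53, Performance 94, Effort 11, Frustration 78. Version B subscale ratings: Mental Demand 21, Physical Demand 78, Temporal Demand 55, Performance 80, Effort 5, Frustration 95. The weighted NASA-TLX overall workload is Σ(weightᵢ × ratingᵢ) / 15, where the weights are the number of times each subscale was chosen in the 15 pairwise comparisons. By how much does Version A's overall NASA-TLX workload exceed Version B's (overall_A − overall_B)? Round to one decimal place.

Version A weighted sum = 1·42 + 3·69 + 0·53 + 4·94 + 4·11 + 3·78 = 42 + 207 + 0 + 376 + 44 + 234 = 903; overall_A = 903/15 = 60.2000.
Version B weighted sum = 1·21 + 3·78 + 0·55 + 4·80 + 4·5 + 3·95 = 21 + 234 + 0 + 320 + 20 + 285 = 880; overall_B = 880/15 = 58.6667.
Difference = 60.2000 − 58.6667 = 1.5333 ≈ 1.5.

1.5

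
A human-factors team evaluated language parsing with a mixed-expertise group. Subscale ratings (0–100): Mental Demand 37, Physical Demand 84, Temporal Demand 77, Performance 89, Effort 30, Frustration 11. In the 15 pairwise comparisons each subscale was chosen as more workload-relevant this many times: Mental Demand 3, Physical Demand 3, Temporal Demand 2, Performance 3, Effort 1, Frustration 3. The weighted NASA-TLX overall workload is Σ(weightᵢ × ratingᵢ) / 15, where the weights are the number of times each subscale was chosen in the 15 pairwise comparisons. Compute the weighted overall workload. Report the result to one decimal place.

The tallies are the weights (they sum to 15).
Weighted sum = 3·37 + 3·84 + 2·77 + 3·89 + 1·30 + 3·11
            = 111 + 252 + 154 + 267 + 30 + 33 = 847.
Overall workload = 847 / 15 = 56.4667 ≈ 56.5.

56.5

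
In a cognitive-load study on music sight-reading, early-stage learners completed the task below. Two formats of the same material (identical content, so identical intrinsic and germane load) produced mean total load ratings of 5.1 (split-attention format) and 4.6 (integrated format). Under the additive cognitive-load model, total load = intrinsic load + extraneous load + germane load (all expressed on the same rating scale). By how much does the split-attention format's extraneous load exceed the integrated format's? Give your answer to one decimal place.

Intrinsic and germane load are equal across formats, so the difference in total load equals the difference in extraneous load.
Extraneous-load difference = 5.1 − 4.6 = 0.5.

0.5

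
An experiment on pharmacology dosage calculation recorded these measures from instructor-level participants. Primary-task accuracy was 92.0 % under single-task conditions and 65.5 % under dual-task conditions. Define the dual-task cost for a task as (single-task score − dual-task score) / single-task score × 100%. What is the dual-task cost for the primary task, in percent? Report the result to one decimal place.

Cost = (92.0 − 65.5) / 92.0 × 100%
     = 26.5000 / 92.0 × 100% = 28.8043%.
≈ 28.8%.

28.8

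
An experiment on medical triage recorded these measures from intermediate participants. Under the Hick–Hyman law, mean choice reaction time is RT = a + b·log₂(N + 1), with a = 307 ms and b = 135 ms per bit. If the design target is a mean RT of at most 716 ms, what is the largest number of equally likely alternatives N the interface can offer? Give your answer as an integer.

7

Set 307 + 135·log₂(N + 1) ≤ 716.
log₂(N + 1) ≤ (716 − 307) / 135 = 3.0296.
N + 1 ≤ 2^3.0296 = 8.1658.
N ≤ 7.1658, so the largest integer N is 7.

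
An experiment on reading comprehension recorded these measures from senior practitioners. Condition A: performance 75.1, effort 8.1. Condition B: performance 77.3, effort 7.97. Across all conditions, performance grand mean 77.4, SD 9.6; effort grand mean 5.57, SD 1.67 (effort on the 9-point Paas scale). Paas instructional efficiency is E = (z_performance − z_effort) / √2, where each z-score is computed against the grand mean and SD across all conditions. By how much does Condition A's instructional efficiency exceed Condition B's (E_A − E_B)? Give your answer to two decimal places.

-0.22

Condition A: z_P = (75.1 − 77.4)/9.6 = -0.2396; z_E = (8.1 − 5.57)/1.67 = 1.5150; E_A = (-0.2396 − 1.5150)/√2 = -1.2407.
Condition B: z_P = (77.3 − 77.4)/9.6 = -0.0104; z_E = (7.97 − 5.57)/1.67 = 1.4371; E_B = (-0.0104 − 1.4371)/√2 = -1.0235.
E_A − E_B = -1.2407 − (-1.0235) = -0.2172 ≈ -0.22.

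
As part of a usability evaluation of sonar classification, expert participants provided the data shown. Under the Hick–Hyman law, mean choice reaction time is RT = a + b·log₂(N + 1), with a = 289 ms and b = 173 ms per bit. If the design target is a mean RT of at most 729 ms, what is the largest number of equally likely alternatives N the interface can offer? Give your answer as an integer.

4

Set 289 + 173·log₂(N + 1) ≤ 729.
log₂(N + 1) ≤ (729 − 289) / 173 = 2.5434.
N + 1 ≤ 2^2.5434 = 5.8296.
N ≤ 4.8296, so the largest integer N is 4.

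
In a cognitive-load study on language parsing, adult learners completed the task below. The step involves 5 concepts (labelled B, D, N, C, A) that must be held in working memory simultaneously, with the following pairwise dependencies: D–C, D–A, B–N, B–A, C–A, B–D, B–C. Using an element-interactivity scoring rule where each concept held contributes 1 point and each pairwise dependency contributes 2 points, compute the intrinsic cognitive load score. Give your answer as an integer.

Count of concepts held simultaneously: 5.
Count of pairwise dependencies listed: 7.
Element contribution: 5 × 1 = 5.
Interaction contribution: 7 × 2 = 14.
Intrinsic load = 5 + 14 = 19.

19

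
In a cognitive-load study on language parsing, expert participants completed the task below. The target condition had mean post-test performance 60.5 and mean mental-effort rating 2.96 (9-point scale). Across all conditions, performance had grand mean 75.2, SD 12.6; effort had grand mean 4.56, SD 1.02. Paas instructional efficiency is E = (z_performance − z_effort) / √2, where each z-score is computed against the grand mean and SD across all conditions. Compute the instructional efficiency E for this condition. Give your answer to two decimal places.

z_performance = (60.5 − 75.2) / 12.6 = -14.7000 / 12.6 = -1.1667.
z_effort = (2.96 − 4.56) / 1.02 = -1.6000 / 1.02 = -1.5686.
z_P − z_E = -1.1667 − (-1.5686) = 0.4019.
E = 0.4019 / √2 = 0.4019 / 1.41421 = 0.2842 ≈ 0.28.

0.28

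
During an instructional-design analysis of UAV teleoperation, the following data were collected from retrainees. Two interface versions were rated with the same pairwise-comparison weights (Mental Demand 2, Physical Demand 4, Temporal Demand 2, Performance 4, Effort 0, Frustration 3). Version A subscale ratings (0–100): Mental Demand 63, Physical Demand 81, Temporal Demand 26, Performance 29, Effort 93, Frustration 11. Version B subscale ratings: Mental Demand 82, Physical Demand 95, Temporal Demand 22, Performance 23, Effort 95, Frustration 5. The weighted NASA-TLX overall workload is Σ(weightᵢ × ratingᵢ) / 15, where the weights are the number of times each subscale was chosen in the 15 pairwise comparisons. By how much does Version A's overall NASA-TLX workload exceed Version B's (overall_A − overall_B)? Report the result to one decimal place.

-2.9

Version A weighted sum = 2·63 + 4·81 + 2·26 + 4·29 + 0·93 + 3·11 = 126 + 324 + 52 + 116 + 0 + 33 = 651; overall_A = 651/15 = 43.4000.
Version B weighted sum = 2·82 + 4·95 + 2·22 + 4·23 + 0·95 + 3·5 = 164 + 380 + 44 + 92 + 0 + 15 = 695; overall_B = 695/15 = 46.3333.
Difference = 43.4000 − 46.3333 = -2.9333 ≈ -2.9.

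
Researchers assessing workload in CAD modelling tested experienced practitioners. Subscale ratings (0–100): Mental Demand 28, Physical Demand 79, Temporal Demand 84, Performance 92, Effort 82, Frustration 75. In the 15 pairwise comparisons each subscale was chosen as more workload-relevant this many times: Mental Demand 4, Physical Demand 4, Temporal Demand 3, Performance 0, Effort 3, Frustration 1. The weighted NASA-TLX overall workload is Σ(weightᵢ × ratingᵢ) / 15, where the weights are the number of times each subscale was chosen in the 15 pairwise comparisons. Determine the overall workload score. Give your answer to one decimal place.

The tallies are the weights (they sum to 15).
Weighted sum = 4·28 + 4·79 + 3·84 + 0·92 + 3·82 + 1·75
            = 112 + 316 + 252 + 0 + 246 + 75 = 1001.
Overall workload = 1001 / 15 = 66.7333 ≈ 66.7.

66.7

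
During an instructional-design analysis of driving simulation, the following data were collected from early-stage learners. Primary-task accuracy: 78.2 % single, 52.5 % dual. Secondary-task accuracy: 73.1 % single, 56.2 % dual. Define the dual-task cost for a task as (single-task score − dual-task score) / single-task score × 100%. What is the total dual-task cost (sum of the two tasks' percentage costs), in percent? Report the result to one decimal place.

56.0

Primary cost = (78.2 − 52.5) / 78.2 × 100% = 32.8645%.
Secondary cost = (73.1 − 56.2) / 73.1 × 100% = 23.1190%.
Total = 32.8645% + 23.1190% = 55.9835% ≈ 56.0%.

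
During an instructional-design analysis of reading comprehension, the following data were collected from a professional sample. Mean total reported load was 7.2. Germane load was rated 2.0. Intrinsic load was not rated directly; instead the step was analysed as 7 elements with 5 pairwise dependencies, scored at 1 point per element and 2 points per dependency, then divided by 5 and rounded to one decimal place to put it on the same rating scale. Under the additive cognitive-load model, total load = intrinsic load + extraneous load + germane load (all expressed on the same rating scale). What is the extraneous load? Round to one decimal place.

Intrinsic (element-interactivity): (7 × 1 + 5 × 2) / 5 = 17 / 5 = 3.4000 → 3.4.
extraneous load = total − intrinsic − germane
             = 7.2 − 3.4 − 2.0 = 1.8.

1.8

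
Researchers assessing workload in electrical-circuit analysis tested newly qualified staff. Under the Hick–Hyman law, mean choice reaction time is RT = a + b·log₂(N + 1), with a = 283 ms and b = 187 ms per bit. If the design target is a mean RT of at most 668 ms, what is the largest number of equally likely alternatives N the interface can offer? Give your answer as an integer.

Set 283 + 187·log₂(N + 1) ≤ 668.
log₂(N + 1) ≤ (668 − 283) / 187 = 2.0588.
N + 1 ≤ 2^2.0588 = 4.1664.
N ≤ 3.1664, so the largest integer N is 3.

3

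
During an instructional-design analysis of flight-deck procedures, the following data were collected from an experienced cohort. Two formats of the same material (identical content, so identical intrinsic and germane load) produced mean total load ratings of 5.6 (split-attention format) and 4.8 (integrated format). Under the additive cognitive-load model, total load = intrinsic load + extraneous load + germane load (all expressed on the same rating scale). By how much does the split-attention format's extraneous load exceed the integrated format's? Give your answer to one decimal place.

0.8

Intrinsic and germane load are equal across formats, so the difference in total load equals the difference in extraneous load.
Extraneous-load difference = 5.6 − 4.8 = 0.8.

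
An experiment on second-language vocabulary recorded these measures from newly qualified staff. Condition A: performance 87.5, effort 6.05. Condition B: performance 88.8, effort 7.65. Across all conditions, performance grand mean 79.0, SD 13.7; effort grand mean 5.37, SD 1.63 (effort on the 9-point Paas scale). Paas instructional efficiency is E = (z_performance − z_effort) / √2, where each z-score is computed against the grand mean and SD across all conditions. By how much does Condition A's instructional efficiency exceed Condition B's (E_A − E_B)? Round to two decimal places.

0.63

Condition A: z_P = (87.5 − 79.0)/13.7 = 0.6204; z_E = (6.05 − 5.37)/1.63 = 0.4172; E_A = (0.6204 − 0.4172)/√2 = 0.1437.
Condition B: z_P = (88.8 − 79.0)/13.7 = 0.7153; z_E = (7.65 − 5.37)/1.63 = 1.3988; E_B = (0.7153 − 1.3988)/√2 = -0.4833.
E_A − E_B = 0.1437 − (-0.4833) = 0.6270 ≈ 0.63.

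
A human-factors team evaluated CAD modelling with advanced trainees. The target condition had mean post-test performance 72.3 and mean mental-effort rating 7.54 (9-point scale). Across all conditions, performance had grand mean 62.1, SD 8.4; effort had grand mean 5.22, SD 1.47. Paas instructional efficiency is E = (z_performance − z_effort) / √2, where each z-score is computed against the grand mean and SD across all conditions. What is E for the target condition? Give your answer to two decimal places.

z_performance = (72.3 − 62.1) / 8.4 = 10.2000 / 8.4 = 1.2143.
z_effort = (7.54 − 5.22) / 1.47 = 2.3200 / 1.47 = 1.5782.
z_P − z_E = 1.2143 − 1.5782 = -0.3639.
E = -0.3639 / √2 = -0.3639 / 1.41421 = -0.2573 ≈ -0.26.

-0.26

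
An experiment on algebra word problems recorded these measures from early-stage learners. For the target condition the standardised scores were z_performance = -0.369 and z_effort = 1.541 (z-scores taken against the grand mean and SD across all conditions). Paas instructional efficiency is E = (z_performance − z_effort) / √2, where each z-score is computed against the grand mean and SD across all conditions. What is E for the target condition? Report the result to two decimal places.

-1.35

z_P − z_E = -0.369 − 1.541 = -1.9100.
E = -1.9100 / √2 = -1.9100 / 1.41421 = -1.3506 ≈ -1.35.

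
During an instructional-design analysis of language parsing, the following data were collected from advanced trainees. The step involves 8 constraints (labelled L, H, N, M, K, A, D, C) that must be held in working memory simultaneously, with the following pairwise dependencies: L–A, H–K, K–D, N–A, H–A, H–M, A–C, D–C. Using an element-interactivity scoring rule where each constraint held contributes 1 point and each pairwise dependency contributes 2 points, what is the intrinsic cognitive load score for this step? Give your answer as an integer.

Count of constraints held simultaneously: 8.
Count of pairwise dependencies listed: 8.
Element contribution: 8 × 1 = 8.
Interaction contribution: 8 × 2 = 16.
Intrinsic load = 8 + 16 = 24.

24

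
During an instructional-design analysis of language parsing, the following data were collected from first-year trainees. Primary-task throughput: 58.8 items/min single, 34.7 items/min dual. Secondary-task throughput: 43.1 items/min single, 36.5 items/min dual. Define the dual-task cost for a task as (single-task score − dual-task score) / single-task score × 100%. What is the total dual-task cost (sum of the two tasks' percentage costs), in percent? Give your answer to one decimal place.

Primary cost = (58.8 − 34.7) / 58.8 × 100% = 40.9864%.
Secondary cost = (43.1 − 36.5) / 43.1 × 100% = 15.3132%.
Total = 40.9864% + 15.3132% = 56.2996% ≈ 56.3%.

56.3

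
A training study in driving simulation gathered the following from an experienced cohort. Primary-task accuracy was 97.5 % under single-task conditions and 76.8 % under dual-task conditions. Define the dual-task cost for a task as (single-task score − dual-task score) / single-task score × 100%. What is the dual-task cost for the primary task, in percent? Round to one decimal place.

Cost = (97.5 − 76.8) / 97.5 × 100%
     = 20.7000 / 97.5 × 100% = 21.2308%.
≈ 21.2%.

21.2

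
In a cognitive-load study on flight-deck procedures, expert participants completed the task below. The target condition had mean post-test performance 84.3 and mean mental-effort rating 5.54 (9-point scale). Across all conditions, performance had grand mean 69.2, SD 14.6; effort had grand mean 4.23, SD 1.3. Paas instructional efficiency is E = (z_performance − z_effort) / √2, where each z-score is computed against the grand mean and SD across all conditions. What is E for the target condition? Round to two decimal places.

0.02

z_performance = (84.3 − 69.2) / 14.6 = 15.1000 / 14.6 = 1.0342.
z_effort = (5.54 − 4.23) / 1.3 = 1.3100 / 1.3 = 1.0077.
z_P − z_E = 1.0342 − 1.0077 = 0.0265.
E = 0.0265 / √2 = 0.0265 / 1.41421 = 0.0187 ≈ 0.02.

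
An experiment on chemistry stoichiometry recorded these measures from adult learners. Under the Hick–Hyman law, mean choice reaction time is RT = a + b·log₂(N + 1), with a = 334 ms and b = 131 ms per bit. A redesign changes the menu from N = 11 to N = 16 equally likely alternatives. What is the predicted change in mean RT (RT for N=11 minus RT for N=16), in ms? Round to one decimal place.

RT(11) = 334 + 131·log₂(12) = 334 + 131·3.5850 = 803.6350 ms.
RT(16) = 334 + 131·log₂(17) = 334 + 131·4.0875 = 869.4625 ms.
Difference = 803.6350 − 869.4625 = -65.8275 ≈ -65.8 ms.

-65.8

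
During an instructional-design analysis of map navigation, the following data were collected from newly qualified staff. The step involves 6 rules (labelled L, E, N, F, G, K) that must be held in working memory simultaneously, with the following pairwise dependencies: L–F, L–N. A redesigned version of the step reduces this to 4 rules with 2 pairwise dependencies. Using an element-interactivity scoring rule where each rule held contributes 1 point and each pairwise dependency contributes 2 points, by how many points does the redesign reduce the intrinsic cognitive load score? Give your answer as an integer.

Original: 6 × 1 + 2 × 2 = 6 + 4 = 10.
Redesigned: 4 × 1 + 2 × 2 = 4 + 4 = 8.
Reduction = 10 − 8 = 2.

2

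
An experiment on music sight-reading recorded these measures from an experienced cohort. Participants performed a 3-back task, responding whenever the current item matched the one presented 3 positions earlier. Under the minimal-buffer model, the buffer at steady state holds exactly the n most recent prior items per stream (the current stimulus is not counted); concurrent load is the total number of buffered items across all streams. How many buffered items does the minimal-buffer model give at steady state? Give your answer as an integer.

The buffer holds the 3 most recent prior items.
Steady-state concurrent load = 3 items.

3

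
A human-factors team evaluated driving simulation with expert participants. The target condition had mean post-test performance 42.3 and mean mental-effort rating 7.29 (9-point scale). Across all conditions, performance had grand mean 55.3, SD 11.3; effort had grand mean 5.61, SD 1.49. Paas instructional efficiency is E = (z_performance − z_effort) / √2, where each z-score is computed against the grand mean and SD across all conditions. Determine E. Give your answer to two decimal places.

-1.61

z_performance = (42.3 − 55.3) / 11.3 = -13.0000 / 11.3 = -1.1504.
z_effort = (7.29 − 5.61) / 1.49 = 1.6800 / 1.49 = 1.1275.
z_P − z_E = -1.1504 − 1.1275 = -2.2779.
E = -2.2779 / √2 = -2.2779 / 1.41421 = -1.6107 ≈ -1.61.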